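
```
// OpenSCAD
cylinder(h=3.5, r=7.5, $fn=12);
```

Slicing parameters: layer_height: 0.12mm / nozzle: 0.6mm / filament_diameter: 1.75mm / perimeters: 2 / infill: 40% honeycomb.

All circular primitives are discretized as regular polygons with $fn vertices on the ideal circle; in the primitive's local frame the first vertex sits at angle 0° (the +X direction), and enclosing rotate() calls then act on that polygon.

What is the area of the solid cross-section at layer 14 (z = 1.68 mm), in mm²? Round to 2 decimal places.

168.75 mm²

At z = 1.68 mm: the r=7.5 cylinder gives a regular 12-gon of circumradius 7.5 (constant along its height) (area = (12/2)·7.500²·sin(360°/12) = 168.75 mm²). Overall, the cross-section is a single solid region. Net area = 168.75 mm².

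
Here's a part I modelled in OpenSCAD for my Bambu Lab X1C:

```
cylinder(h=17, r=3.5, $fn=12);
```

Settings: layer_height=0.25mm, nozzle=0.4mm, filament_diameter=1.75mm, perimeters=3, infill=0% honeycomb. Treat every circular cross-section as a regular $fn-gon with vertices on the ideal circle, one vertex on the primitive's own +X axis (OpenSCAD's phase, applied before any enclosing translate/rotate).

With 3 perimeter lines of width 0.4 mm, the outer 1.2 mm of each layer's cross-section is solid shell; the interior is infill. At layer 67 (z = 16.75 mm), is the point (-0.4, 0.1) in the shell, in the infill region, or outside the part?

infill

At z = 16.75 mm: the r=3.5 cylinder gives a regular 12-gon of circumradius 3.5 (constant along its height). Overall, the cross-section is a single solid region. The nearest boundary edge runs (-3.03, 1.75)→(-3.50, 0.00); distance from the point to it = 2.97 mm. The point is inside the cross-section and 2.97 mm from the nearest boundary — more than the 1.2 mm shell width (3 × 0.4), so it's in the infill interior.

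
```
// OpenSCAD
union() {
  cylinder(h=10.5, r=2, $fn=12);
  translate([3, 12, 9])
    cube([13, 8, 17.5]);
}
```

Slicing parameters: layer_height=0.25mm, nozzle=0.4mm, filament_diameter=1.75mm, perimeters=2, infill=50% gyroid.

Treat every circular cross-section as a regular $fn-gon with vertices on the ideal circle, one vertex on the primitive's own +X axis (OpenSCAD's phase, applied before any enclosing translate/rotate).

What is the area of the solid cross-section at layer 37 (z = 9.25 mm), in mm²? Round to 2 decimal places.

At z = 9.25 mm: the r=2 cylinder gives a regular 12-gon of circumradius 2 (constant along its height) (area = (12/2)·2.000²·sin(360°/12) = 12.00 mm²); the cube at (3, 12) is present — its section is the full 13×8 rectangle (area 104.00 mm²); Combining (union): the 2 present regions are separate (no shared area or edge), so areas and boundary lengths simply add and each stays a separate island — area = 116.00 mm². Overall, the cross-section has 2 separate islands. Net area = 116.00 mm².

116.00 mm²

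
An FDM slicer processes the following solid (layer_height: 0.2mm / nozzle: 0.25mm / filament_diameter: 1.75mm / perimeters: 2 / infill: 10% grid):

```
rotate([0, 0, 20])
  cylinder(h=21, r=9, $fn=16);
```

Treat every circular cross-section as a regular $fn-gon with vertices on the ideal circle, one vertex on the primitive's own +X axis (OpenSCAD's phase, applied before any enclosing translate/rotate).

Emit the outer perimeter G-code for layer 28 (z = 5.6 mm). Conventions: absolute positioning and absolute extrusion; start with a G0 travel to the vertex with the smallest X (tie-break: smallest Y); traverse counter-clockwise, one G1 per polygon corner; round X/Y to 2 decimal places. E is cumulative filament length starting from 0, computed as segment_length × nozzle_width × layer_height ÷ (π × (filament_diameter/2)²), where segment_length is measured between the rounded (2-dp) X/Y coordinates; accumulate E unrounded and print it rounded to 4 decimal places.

G0 X-8.99 Y0.39 Z5.60
G1 X-8.46 Y-3.08 E0.0730
G1 X-6.64 Y-6.08 E0.1459
G1 X-3.80 Y-8.16 E0.2191
G1 X-0.39 Y-8.99 E0.2920
G1 X3.08 Y-8.46 E0.3650
G1 X6.08 Y-6.64 E0.4380
G1 X8.16 Y-3.80 E0.5111
G1 X8.99 Y-0.39 E0.5841
G1 X8.46 Y3.08 E0.6571
G1 X6.64 Y6.08 E0.7300
G1 X3.80 Y8.16 E0.8032
G1 X0.39 Y8.99 E0.8761
G1 X-3.08 Y8.46 E0.9491
G1 X-6.08 Y6.64 E1.0220
G1 X-8.16 Y3.80 E1.0952
G1 X-8.99 Y0.39 E1.1682

At z = 5.6 mm: the r=9 cylinder contributes a regular 16-gon of circumradius 9; (whole slice rotated 20° about Z — lengths, areas and connectivity unchanged). The outline is a single polygon with 16 vertices. Extrusion per mm of travel: 0.25 × 0.2 / (π × 0.875²) = 0.020788. Accumulating E over each segment gives final E = 1.1682.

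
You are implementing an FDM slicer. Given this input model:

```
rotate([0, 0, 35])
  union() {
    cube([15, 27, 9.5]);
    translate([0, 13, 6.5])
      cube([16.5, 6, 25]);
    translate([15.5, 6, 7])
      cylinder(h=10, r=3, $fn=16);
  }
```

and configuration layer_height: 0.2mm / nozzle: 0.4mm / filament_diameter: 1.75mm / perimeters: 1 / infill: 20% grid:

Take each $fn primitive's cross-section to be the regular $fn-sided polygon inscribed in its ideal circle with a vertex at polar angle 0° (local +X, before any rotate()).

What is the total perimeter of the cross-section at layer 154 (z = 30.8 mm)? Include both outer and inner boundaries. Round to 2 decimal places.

45.00 mm

At z = 30.8 mm: the cube does not reach this height (z outside [0, 9.5]); the cube at (0, 13) (footprint 16.5×6) is included at this height (perimeter 45.00 mm); the cylinder at (15.5, 6) does not reach this height (z outside [7, 17]); Merging all regions: only the 16.5×6 cube at (0, 13) is present, so the union is just that shape — boundary = 45.00 mm; (rotated 35° about Z; rotation is an isometry so areas/perimeters/island counts are preserved). Overall, the cross-section is a single solid region. Total boundary length (outer) = 45.00 mm.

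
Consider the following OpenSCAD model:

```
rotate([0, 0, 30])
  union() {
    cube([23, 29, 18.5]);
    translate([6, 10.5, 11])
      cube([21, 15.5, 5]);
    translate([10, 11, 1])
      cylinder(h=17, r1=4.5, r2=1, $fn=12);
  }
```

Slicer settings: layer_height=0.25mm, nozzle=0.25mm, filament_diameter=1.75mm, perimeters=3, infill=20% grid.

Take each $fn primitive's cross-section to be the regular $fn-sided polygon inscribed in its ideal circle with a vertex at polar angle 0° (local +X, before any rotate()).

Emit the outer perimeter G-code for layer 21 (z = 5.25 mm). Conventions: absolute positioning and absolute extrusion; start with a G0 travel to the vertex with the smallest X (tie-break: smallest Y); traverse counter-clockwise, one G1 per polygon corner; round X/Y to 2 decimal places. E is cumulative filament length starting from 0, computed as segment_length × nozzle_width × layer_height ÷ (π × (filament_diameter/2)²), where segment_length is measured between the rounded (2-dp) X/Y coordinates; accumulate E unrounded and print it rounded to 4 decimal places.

G0 X-14.50 Y25.11 Z5.25
G1 X0.00 Y0.00 E0.7534
G1 X19.92 Y11.50 E1.3511
G1 X5.42 Y36.61 E2.1046
G1 X-14.50 Y25.11 E2.7022

At z = 5.25 mm: the cube (footprint 23×29) is included at this height; the cube at (6, 10.5) is absent (z outside [11, 16]); the cone at (10, 11) contributes a regular 12-gon of circumradius 3.625 (interpolated between r1=4.5 and r2=1 at t=0.250); Merging all regions: the cone at (10, 11) lies entirely inside the 23×29 cube, so the union is just the 23×29 cube — 1 connected region; (whole slice rotated 30° about Z — lengths, areas and connectivity unchanged). The outline is a single polygon with 4 vertices. Extrusion per mm of travel: 0.25 × 0.25 / (π × 0.875²) = 0.025984. Accumulating E over each segment gives final E = 2.7022.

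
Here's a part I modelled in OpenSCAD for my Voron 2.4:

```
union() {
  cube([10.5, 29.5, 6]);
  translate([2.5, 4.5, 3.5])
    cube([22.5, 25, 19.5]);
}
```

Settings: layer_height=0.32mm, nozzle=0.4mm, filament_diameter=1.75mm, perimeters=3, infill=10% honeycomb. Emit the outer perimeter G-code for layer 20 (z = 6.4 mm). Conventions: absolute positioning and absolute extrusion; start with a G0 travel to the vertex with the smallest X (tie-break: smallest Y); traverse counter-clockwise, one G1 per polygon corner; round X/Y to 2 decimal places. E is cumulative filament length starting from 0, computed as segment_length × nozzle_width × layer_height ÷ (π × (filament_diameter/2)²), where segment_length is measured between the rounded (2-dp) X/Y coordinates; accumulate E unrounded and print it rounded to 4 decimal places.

G0 X2.50 Y4.50 Z6.40
G1 X25.00 Y4.50 E1.1974
G1 X25.00 Y29.50 E2.5278
G1 X2.50 Y29.50 E3.7251
G1 X2.50 Y4.50 E5.0555

At z = 6.4 mm: the cube is absent (z outside [0, 6]); the cube at (2.5, 4.5) (footprint 22.5×25) is included at this height; Merging all regions: only the 22.5×25 cube at (2.5, 4.5) is present, so the union is just that shape — 1 connected region. The outline is a single polygon with 4 vertices. Extrusion per mm of travel: 0.4 × 0.32 / (π × 0.875²) = 0.053216. Accumulating E over each segment gives final E = 5.0555.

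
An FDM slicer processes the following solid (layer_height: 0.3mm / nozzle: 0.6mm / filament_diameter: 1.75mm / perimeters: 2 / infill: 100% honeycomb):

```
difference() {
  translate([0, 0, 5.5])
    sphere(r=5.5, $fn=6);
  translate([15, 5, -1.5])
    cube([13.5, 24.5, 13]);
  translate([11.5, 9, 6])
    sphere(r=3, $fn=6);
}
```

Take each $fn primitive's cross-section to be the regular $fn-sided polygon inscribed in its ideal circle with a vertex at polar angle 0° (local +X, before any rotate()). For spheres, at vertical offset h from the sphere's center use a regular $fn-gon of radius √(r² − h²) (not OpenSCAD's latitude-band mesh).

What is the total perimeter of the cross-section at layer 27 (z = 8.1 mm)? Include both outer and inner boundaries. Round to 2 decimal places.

At z = 8.1 mm: the sphere: section is a regular 6-gon, circumradius = √(r²−h²) = √(5.5²−2.6²) = 4.847 (perimeter = 2·6·4.847·sin(180°/6) = 29.08 mm); the cube at (15, 5) (footprint 13.5×24.5) is included at this height (perimeter 76.00 mm); the sphere at (11.5, 9): section is a regular 6-gon, circumradius = √(r²−h²) = √(3²−2.1²) = 2.142 (perimeter = 2·6·2.142·sin(180°/6) = 12.85 mm); Taking the first minus the rest: starting from the r=5.5 sphere, the 13.5×24.5 cube at (15, 5) misses the remaining region (no effect); the r=3 sphere at (11.5, 9) misses the remaining region (no effect) — boundary = 29.08 mm. Overall, the cross-section is a single solid region. Total boundary length (outer) = 29.08 mm.

29.08 mm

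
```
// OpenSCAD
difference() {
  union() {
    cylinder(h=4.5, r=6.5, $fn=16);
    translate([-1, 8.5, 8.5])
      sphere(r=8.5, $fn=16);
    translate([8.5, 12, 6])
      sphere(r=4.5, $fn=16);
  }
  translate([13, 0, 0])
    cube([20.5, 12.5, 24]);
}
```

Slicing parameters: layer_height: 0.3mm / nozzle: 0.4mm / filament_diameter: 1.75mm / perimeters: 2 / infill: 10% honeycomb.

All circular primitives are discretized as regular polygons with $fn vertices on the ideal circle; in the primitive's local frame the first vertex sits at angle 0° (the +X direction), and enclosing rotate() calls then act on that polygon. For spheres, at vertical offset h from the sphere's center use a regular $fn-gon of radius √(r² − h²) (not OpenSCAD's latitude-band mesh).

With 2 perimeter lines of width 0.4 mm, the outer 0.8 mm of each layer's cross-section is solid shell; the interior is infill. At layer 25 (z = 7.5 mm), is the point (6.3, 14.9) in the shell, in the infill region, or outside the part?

At z = 7.5 mm: the cylinder is not intersected at this z (z outside [0, 4.5]); the r=8.5 sphere at (-1, 8.5) contributes a regular 16-gon of circumradius √(8.5²−1²) = 8.441; the r=4.5 sphere at (8.5, 12) contributes a regular 16-gon of circumradius √(4.5²−1.5²) = 4.243; Merging all regions: the regions partially overlap (shared area 11.16 mm²), so overlapping operands fuse into one piece — 1 connected region; the cube at (13, 0) (footprint 20.5×12.5) is included at this height; Taking the first minus the rest: starting from that combined region, the 20.5×12.5 cube at (13, 0) misses the remaining region (no effect) — 1 connected region. Overall, the cross-section is a single solid region. The nearest boundary edge runs (5.50, 15.00)→(6.88, 15.92); distance from the point to it = 0.53 mm. The point is inside the cross-section, 0.53 mm from the nearest boundary — within the 0.8 mm shell band (2 × 0.4).

shell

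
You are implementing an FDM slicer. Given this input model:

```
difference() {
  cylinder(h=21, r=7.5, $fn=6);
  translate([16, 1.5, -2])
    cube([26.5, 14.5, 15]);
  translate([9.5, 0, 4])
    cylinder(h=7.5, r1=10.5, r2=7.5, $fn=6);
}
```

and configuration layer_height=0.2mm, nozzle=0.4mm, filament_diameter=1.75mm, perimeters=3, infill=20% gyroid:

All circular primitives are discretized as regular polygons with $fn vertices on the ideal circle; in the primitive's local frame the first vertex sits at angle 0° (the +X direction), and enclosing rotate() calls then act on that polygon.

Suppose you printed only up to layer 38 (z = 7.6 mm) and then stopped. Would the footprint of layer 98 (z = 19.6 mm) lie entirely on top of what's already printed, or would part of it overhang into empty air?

Compare the two slices. At z = 7.6: the r=7.5 cylinder gives a regular 6-gon of circumradius 7.5 (constant along its height) (area = (6/2)·7.500²·sin(360°/6) = 146.14 mm²); the 26.5×14.5 cube at (16, 1.5) contributes its full rectangle (area 384.25 mm²); the cone at (9.5, 0): at t=0.480 of its height the radius interpolates to r₁+(r₂−r₁)t = 9.060, giving a regular 6-gon of that circumradius (area = (6/2)·9.060²·sin(360°/6) = 213.26 mm²); Subtracting the remaining from the first: starting from the r=7.5 cylinder (146.14 mm²), the 26.5×14.5 cube at (16, 1.5) misses the remaining region (no effect); the cone at (9.5, 0) partially overlaps it — only the 43.17 mm² overlap (of its 213.26 mm²) is removed, clipping the outline — area = 102.98 mm². At z = 19.6: the cylinder: section is a regular 6-gon, circumradius r=7.5 (area = (6/2)·7.500²·sin(360°/6) = 146.14 mm²); the cube at (16, 1.5) is absent (z outside [-2, 13]); the cone at (9.5, 0) is absent (z outside [4, 11.5]); Taking the first minus the rest: none of the subtracted shapes is present at this height, so the r=7.5 cylinder is unchanged — area = 146.14 mm². Checking containment: at z = 19.6 the cross-section extends beyond the z = 7.6 cross-section by about 43.17 mm².

part overhangs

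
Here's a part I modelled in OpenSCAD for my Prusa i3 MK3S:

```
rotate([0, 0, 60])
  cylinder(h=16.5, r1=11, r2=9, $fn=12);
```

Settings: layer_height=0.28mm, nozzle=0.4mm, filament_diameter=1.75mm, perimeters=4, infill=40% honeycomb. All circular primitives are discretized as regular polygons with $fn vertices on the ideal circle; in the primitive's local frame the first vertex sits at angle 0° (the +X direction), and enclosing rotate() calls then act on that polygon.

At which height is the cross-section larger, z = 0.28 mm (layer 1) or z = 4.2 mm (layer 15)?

Layer 1 (z = 0.28): the cone (r1=11→r2=9) has section circumradius 10.966 here — a regular 12-gon (area = (12/2)·10.966²·sin(360°/12) = 360.76 mm²); (rotated 60° about Z; rotation is an isometry so areas/perimeters/island counts are preserved). So its area = 360.76 mm². Layer 15 (z = 4.2): the cone (r1=11→r2=9) has section circumradius 10.491 here — a regular 12-gon (area = (12/2)·10.491²·sin(360°/12) = 330.18 mm²); (rotated 60° about Z; rotation is an isometry so areas/perimeters/island counts are preserved). So its area = 330.18 mm². Layer 1 is larger (360.76 vs 330.18 mm²).

layer 1 (z = 0.28 mm)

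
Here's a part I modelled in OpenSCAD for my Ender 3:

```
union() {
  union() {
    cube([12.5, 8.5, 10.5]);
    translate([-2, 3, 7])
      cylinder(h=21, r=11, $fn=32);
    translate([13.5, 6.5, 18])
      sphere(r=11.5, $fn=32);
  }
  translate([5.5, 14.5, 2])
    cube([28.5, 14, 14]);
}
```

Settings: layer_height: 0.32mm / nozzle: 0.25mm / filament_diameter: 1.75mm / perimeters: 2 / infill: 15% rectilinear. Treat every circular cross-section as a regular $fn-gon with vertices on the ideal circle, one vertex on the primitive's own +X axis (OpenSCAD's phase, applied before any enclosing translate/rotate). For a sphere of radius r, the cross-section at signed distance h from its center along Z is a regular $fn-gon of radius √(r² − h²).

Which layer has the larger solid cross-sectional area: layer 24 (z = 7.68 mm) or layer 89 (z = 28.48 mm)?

layer 24 (z = 7.68 mm)

Layer 24 (z = 7.68): the cube (footprint 12.5×8.5) is included at this height (area 106.25 mm²); the cylinder at (-2, 3): section is a regular 32-gon, circumradius r=11 (area = (32/2)·11.000²·sin(360°/32) = 377.69 mm²); the r=11.5 sphere at (13.5, 6.5) contributes a regular 32-gon of circumradius √(11.5²−10.32²) = 5.074 (area = (32/2)·5.074²·sin(360°/32) = 80.37 mm²); Taking the union: the regions partially overlap — summed areas 564.31 mm² minus the doubly-counted overlap 96.06 mm² gives 468.25 mm² — area = 468.25 mm²; the 28.5×14 cube at (5.5, 14.5) contributes its full rectangle (area 399.00 mm²); Combining (union): the 2 present regions are separate (no shared area or edge), so areas and boundary lengths simply add and each stays a separate island — area = 867.25 mm². So its area = 867.25 mm². Layer 89 (z = 28.48): the cube does not reach this height (z outside [0, 10.5]); the cylinder at (-2, 3) does not reach this height (z outside [7, 28]); the r=11.5 sphere at (13.5, 6.5) slices to a regular 32-gon of circumradius 4.735 (√(r²−h²) with h=10.48 from center) (area = (32/2)·4.735²·sin(360°/32) = 69.98 mm²); Combining (union): only the r=11.5 sphere at (13.5, 6.5) is present, so the union is just that shape — area = 69.98 mm²; the cube at (5.5, 14.5) is not intersected at this z (z outside [2, 16]); Taking the union: only the result so far is present, so the union is just that shape — area = 69.98 mm². So its area = 69.98 mm². Layer 24 is larger (867.25 vs 69.98 mm²).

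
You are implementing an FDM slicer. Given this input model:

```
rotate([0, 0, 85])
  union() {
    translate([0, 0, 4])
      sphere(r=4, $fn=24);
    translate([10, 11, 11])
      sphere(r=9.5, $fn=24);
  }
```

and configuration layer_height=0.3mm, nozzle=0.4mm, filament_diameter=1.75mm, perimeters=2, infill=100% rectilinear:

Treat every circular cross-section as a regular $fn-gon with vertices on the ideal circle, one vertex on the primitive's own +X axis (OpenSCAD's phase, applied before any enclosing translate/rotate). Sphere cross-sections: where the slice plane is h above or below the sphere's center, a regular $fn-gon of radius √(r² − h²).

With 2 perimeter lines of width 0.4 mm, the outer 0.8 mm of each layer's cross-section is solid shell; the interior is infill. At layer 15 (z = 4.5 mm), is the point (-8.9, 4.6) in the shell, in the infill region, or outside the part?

At z = 4.5 mm: the r=4 sphere slices to a regular 24-gon of circumradius 3.969 (√(r²−h²) with h=0.5 from center); the sphere at (10, 11): section is a regular 24-gon, circumradius = √(r²−h²) = √(9.5²−6.5²) = 6.928; Combining (union): the 2 present regions are separate (no shared area or edge), so areas and boundary lengths simply add and each stays a separate island — 2 connected regions; (whole slice rotated 85° about Z — lengths, areas and connectivity unchanged). Overall, the cross-section has 2 separate islands. Undo the 85° rotation: the query point maps to (3.807, 9.267) in the un-rotated model frame. The nearest boundary edge runs (4.00, 7.54)→(3.31, 9.21); distance from the point to it = 0.48 mm. (Shell/infill is judged within the island containing the point — the largest one.) The point is inside the cross-section, 0.48 mm from the nearest boundary — within the 0.8 mm shell band (2 × 0.4).

shell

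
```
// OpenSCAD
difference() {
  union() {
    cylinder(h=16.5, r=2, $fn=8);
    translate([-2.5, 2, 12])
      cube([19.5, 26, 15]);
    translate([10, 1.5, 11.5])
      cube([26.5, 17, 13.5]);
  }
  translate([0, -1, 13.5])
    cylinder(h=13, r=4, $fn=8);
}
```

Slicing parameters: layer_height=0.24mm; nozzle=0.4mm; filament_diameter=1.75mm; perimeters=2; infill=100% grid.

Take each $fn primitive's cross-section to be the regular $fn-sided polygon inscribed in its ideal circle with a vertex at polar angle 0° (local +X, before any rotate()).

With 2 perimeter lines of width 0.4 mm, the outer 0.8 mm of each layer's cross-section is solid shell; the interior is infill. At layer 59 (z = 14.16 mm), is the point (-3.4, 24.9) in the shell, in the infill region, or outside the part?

outside

At z = 14.16 mm: the r=2 cylinder gives a regular 8-gon of circumradius 2 (constant along its height); the cube at (-2.5, 2) is present — its section is the full 19.5×26 rectangle; the cube at (10, 1.5) is present — its section is the full 26.5×17 rectangle; Taking the union: the regions partially overlap (shared area 115.50 mm²), so overlapping operands fuse into one piece — 2 connected regions; the r=4 cylinder at (0, -1) contributes a regular 8-gon of circumradius 4; Taking the first minus the rest: starting from the result so far, the r=4 cylinder at (0, -1) partially overlaps it — only the 13.73 mm² overlap (of its 45.25 mm²) is removed, clipping the outline — 1 connected region. Overall, the cross-section is a single solid region. The nearest boundary edge runs (-2.50, 2.00)→(-2.50, 28.00); distance from the point to it = 0.90 mm. The point is not inside any of the regions above, so it lies outside the cross-section (0.90 mm from the nearest boundary).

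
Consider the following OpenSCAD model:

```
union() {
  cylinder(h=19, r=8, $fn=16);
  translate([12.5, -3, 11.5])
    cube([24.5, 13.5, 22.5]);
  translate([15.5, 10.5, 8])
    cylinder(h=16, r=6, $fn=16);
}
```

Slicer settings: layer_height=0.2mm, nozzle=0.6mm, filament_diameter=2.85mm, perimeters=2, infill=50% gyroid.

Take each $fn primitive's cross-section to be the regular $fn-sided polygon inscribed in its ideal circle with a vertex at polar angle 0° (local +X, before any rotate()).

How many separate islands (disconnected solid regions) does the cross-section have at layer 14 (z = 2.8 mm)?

1

At z = 2.8 mm: the cylinder: section is a regular 16-gon, circumradius r=8; the cube at (12.5, -3) is absent (z outside [11.5, 34]); the cylinder at (15.5, 10.5) does not reach this height (z outside [8, 24]); Taking the union: only the r=8 cylinder is present, so the union is just that shape — 1 connected region. Overall, the cross-section is a single solid region. Island count = 1.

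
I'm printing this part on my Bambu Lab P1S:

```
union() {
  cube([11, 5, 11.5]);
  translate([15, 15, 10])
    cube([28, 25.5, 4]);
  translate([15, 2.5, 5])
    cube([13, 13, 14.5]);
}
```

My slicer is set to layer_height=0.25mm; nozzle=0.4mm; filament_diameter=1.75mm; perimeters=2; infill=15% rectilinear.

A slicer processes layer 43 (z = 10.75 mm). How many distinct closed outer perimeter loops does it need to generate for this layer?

At z = 10.75 mm: the cube (footprint 11×5) is included at this height; the cube at (15, 15) is present — its section is the full 28×25.5 rectangle; the cube at (15, 2.5) (footprint 13×13) is included at this height; Merging all regions: the regions partially overlap (shared area 6.50 mm²), so overlapping operands fuse into one piece — 2 connected regions. The result has 2 disconnected regions.

2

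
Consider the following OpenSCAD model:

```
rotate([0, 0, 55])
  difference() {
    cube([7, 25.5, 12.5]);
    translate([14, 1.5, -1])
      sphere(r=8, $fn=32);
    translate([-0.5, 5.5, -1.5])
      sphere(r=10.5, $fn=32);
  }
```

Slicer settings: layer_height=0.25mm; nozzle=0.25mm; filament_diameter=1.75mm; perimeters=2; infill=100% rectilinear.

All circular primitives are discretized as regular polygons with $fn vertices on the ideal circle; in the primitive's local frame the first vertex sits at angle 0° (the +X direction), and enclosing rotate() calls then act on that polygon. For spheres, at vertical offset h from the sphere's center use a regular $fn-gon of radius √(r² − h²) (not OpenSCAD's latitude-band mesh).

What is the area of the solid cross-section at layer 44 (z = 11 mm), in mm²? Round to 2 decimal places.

At z = 11 mm: the cube (footprint 7×25.5) is included at this height (area 178.50 mm²); the sphere at (14, 1.5) does not reach this height (|z−center|=12.000 > r=8); the sphere at (-0.5, 5.5) is not intersected at this z (|z−center|=12.500 > r=10.5); Taking the first minus the rest: none of the subtracted shapes is present at this height, so the 7×25.5 cube is unchanged — area = 178.50 mm²; (rotated 55° about Z; rotation is an isometry so areas/perimeters/island counts are preserved). Overall, the cross-section is a single solid region. Net area = 178.50 mm².

178.50 mm²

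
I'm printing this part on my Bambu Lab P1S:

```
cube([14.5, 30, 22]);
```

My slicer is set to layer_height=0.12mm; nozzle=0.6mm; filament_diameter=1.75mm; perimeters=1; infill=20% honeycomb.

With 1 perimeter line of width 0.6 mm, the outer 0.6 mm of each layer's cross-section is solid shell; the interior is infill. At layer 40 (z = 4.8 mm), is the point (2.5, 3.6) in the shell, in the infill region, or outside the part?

infill

At z = 4.8 mm: the cube is present — its section is the full 14.5×30 rectangle. Overall, the cross-section is a single solid region. The nearest boundary edge runs (0.00, 30.00)→(0.00, 0.00); distance from the point to it = 2.50 mm. The point is inside the cross-section and 2.50 mm from the nearest boundary — more than the 0.6 mm shell width (1 × 0.6), so it's in the infill interior.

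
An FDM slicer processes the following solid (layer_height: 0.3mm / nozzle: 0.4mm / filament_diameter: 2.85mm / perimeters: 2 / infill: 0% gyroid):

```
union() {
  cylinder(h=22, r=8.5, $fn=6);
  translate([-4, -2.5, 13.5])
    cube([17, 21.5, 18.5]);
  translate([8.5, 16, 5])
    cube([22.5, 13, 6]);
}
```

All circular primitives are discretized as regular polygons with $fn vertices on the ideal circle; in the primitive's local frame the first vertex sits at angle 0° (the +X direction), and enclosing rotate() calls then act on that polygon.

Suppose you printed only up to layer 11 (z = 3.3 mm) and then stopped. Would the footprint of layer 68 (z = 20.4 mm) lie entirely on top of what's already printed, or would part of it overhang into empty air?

Compare the two slices. At z = 3.3: the r=8.5 cylinder contributes a regular 6-gon of circumradius 8.5 (area = (6/2)·8.500²·sin(360°/6) = 187.71 mm²); the cube at (-4, -2.5) is not intersected at this z (z outside [13.5, 32]); the cube at (8.5, 16) is not intersected at this z (z outside [5, 11]); Merging all regions: only the r=8.5 cylinder is present, so the union is just that shape — area = 187.71 mm². At z = 20.4: the r=8.5 cylinder gives a regular 6-gon of circumradius 8.5 (constant along its height) (area = (6/2)·8.500²·sin(360°/6) = 187.71 mm²); the cube at (-4, -2.5) is present — its section is the full 17×21.5 rectangle (area 365.50 mm²); the cube at (8.5, 16) is not intersected at this z (z outside [5, 11]); Merging all regions: the regions partially overlap — summed areas 553.21 mm² minus the doubly-counted overlap 105.82 mm² gives 447.39 mm² — area = 447.39 mm². Checking containment: at z = 20.4 the cross-section extends beyond the z = 3.3 cross-section by about 259.68 mm².

part overhangs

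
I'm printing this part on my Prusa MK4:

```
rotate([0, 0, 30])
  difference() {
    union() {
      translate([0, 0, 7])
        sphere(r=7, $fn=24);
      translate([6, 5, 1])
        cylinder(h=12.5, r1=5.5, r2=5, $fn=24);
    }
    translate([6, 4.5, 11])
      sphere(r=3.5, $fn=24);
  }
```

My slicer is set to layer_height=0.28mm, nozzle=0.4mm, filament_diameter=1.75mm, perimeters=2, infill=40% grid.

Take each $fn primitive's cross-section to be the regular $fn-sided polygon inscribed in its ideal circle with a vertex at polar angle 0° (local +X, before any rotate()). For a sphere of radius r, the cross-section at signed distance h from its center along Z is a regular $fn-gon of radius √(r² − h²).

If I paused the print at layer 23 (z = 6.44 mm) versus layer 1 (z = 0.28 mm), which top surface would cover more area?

Layer 23 (z = 6.44): the r=7 sphere contributes a regular 24-gon of circumradius √(7²−0.56²) = 6.978 (area = (24/2)·6.978²·sin(360°/24) = 151.21 mm²); the cone at (6, 5) (r1=5.5→r2=5) has section circumradius 5.282 here — a regular 24-gon (area = (24/2)·5.282²·sin(360°/24) = 86.66 mm²); Merging all regions: the regions partially overlap — summed areas 237.88 mm² minus the doubly-counted overlap 28.03 mm² gives 209.84 mm² — area = 209.84 mm²; the sphere at (6, 4.5) is absent (|z−center|=4.560 > r=3.5); Taking the first minus the rest: none of the subtracted shapes is present at this height, so the result so far is unchanged — area = 209.84 mm²; (whole slice rotated 30° about Z — lengths, areas and connectivity unchanged). So its area = 209.84 mm². Layer 1 (z = 0.28): the sphere: section is a regular 24-gon, circumradius = √(r²−h²) = √(7²−6.72²) = 1.960 (area = (24/2)·1.960²·sin(360°/24) = 11.93 mm²); the cone at (6, 5) is absent (z outside [1, 13.5]); Combining (union): only the r=7 sphere is present, so the union is just that shape — area = 11.93 mm²; the sphere at (6, 4.5) is not intersected at this z (|z−center|=10.720 > r=3.5); Taking the first minus the rest: none of the subtracted shapes is present at this height, so that combined region is unchanged — area = 11.93 mm²; (whole slice rotated 30° about Z — lengths, areas and connectivity unchanged). So its area = 11.93 mm². Layer 23 is larger (209.84 vs 11.93 mm²).

layer 23 (z = 6.44 mm)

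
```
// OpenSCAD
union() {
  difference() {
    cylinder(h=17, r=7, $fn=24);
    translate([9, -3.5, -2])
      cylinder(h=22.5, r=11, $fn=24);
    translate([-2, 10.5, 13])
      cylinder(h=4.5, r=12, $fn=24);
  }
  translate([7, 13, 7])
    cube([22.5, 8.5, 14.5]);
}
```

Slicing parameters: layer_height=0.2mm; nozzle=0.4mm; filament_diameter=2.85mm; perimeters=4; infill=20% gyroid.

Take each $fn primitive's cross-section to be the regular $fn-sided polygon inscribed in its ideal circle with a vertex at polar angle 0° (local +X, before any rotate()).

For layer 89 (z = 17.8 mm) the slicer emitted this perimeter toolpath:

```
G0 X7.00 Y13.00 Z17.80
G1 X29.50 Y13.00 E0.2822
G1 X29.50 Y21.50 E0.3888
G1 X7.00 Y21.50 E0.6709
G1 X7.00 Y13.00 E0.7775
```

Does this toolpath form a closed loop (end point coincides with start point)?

yes

Start point (G0): (7.00, 13.00). End point (last G1): the path returns to the start — closed.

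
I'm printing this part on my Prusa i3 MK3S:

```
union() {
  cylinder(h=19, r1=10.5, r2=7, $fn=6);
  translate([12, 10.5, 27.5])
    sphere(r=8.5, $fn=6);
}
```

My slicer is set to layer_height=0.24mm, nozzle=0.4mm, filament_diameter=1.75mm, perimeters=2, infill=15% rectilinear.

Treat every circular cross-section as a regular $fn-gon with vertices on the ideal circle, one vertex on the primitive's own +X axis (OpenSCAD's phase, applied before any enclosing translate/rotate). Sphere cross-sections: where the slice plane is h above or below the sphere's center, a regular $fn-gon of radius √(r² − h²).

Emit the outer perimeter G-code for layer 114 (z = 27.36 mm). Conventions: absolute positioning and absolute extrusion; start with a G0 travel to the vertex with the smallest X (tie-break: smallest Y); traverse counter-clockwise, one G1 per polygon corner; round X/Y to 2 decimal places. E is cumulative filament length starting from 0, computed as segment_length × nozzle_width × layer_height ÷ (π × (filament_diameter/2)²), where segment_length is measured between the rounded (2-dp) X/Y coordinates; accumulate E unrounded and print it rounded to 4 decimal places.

G0 X3.50 Y10.50 Z27.36
G1 X7.75 Y3.14 E0.3392
G1 X16.25 Y3.14 E0.6785
G1 X20.50 Y10.50 E1.0177
G1 X16.25 Y17.86 E1.3569
G1 X7.75 Y17.86 E1.6961
G1 X3.50 Y10.50 E2.0354

At z = 27.36 mm: the cone is absent (z outside [0, 19]); the r=8.5 sphere at (12, 10.5) slices to a regular 6-gon of circumradius 8.499 (√(r²−h²) with h=0.14 from center); Merging all regions: only the r=8.5 sphere at (12, 10.5) is present, so the union is just that shape — 1 connected region. The outline is a single polygon with 6 vertices. Extrusion per mm of travel: 0.4 × 0.24 / (π × 0.875²) = 0.039912. Accumulating E over each segment gives final E = 2.0354.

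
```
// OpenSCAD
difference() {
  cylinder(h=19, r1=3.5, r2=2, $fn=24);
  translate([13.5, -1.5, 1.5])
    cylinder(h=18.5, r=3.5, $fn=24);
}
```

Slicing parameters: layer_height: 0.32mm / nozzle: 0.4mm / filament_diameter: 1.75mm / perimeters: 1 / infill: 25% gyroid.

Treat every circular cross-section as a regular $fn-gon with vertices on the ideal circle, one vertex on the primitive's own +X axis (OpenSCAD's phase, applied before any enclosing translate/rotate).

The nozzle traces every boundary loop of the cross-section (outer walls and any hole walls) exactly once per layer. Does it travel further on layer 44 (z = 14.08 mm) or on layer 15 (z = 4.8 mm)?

layer 15 (z = 4.8 mm)

Layer 44 (z = 14.08): the cone (r1=3.5→r2=2) has section circumradius 2.388 here — a regular 24-gon (perimeter = 2·24·2.388·sin(180°/24) = 14.96 mm); the cylinder at (13.5, -1.5): section is a regular 24-gon, circumradius r=3.5 (perimeter = 2·24·3.500·sin(180°/24) = 21.93 mm); Taking the first minus the rest: starting from the cone, the r=3.5 cylinder at (13.5, -1.5) misses the remaining region (no effect) — boundary = 14.96 mm. So its perimeter = 14.96 mm. Layer 15 (z = 4.8): the cone (r1=3.5→r2=2) has section circumradius 3.121 here — a regular 24-gon (perimeter = 2·24·3.121·sin(180°/24) = 19.55 mm); the r=3.5 cylinder at (13.5, -1.5) contributes a regular 24-gon of circumradius 3.5 (perimeter = 2·24·3.500·sin(180°/24) = 21.93 mm); Taking the first minus the rest: starting from the cone, the r=3.5 cylinder at (13.5, -1.5) misses the remaining region (no effect) — boundary = 19.55 mm. So its perimeter = 19.55 mm. Layer 15 is larger (19.55 vs 14.96 mm).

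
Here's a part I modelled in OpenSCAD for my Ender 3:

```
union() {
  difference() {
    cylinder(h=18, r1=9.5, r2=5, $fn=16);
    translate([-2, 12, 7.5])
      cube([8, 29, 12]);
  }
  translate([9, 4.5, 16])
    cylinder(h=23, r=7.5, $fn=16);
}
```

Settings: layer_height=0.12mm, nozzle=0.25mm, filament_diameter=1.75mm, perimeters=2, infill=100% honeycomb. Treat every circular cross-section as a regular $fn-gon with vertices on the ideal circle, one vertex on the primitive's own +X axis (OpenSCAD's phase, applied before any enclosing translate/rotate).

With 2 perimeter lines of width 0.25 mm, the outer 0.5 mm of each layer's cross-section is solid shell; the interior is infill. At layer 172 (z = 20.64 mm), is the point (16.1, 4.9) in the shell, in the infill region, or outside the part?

At z = 20.64 mm: the cone is not intersected at this z (z outside [0, 18]); the cube at (-2, 12) does not reach this height (z outside [7.5, 19.5]); Subtracting the remaining from the first: the first operand is absent here, so nothing remains; the r=7.5 cylinder at (9, 4.5) gives a regular 16-gon of circumradius 7.5 (constant along its height); Combining (union): only the r=7.5 cylinder at (9, 4.5) is present, so the union is just that shape — 1 connected region. Overall, the cross-section is a single solid region. The nearest boundary edge runs (16.50, 4.50)→(15.93, 7.37); distance from the point to it = 0.31 mm. The point is inside the cross-section, 0.31 mm from the nearest boundary — within the 0.5 mm shell band (2 × 0.25).

shell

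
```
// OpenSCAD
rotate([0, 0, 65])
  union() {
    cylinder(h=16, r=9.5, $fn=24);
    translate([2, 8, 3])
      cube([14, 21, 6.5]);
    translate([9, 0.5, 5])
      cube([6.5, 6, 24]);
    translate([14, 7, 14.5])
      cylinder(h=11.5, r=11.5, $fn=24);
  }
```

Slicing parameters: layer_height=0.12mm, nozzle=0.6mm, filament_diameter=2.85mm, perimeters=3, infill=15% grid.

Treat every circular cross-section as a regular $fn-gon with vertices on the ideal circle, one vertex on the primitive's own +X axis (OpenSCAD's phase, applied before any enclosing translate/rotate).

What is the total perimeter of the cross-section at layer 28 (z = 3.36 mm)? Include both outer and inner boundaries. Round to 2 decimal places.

121.92 mm

At z = 3.36 mm: the cylinder: section is a regular 24-gon, circumradius r=9.5 (perimeter = 2·24·9.500·sin(180°/24) = 59.52 mm); the cube at (2, 8) (footprint 14×21) is included at this height (perimeter 70.00 mm); the cube at (9, 0.5) does not reach this height (z outside [5, 29]); the cylinder at (14, 7) does not reach this height (z outside [14.5, 26]); Merging all regions: the regions partially overlap (shared area 2.20 mm²), so the edge portions inside another operand are dropped and the merged outline is re-measured after clipping — boundary = 121.92 mm; (rotated 65° about Z; rotation is an isometry so areas/perimeters/island counts are preserved). Overall, the cross-section is a single solid region. Total boundary length (outer) = 121.92 mm.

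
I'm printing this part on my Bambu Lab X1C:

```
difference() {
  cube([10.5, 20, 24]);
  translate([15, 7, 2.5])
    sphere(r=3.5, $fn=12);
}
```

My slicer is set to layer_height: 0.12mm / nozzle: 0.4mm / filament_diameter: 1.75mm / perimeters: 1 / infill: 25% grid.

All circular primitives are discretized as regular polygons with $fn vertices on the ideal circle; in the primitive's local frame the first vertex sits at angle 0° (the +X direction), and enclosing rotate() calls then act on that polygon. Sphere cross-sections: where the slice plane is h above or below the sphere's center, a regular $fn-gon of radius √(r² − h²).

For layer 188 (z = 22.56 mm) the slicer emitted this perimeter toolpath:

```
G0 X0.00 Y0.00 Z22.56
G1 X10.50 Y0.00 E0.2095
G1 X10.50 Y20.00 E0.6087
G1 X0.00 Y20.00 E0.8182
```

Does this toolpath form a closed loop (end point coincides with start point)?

Start point (G0): (0.00, 0.00). End point (last G1): the path does not return to the start — open.

no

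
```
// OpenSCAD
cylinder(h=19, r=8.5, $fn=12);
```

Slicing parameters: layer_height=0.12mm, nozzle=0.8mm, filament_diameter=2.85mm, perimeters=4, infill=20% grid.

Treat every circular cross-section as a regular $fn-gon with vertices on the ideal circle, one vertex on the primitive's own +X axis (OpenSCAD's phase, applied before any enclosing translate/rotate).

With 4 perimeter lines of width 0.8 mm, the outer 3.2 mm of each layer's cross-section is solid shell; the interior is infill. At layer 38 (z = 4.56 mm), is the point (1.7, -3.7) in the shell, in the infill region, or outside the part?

infill

At z = 4.56 mm: the cylinder: section is a regular 12-gon, circumradius r=8.5. Overall, the cross-section is a single solid region. The nearest boundary edge runs (-0.00, -8.50)→(4.25, -7.36); distance from the point to it = 4.20 mm. The point is inside the cross-section and 4.20 mm from the nearest boundary — more than the 3.2 mm shell width (4 × 0.8), so it's in the infill interior.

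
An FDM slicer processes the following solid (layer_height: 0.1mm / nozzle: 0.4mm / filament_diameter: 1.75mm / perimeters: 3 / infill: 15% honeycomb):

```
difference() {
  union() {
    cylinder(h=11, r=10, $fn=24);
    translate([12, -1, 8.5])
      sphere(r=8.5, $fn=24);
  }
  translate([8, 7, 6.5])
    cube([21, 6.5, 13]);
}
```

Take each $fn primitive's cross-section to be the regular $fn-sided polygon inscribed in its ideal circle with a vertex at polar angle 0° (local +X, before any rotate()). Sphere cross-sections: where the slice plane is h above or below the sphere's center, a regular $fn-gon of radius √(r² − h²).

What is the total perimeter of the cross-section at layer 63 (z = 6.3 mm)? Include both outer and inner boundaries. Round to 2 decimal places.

83.65 mm

At z = 6.3 mm: the r=10 cylinder gives a regular 24-gon of circumradius 10 (constant along its height) (perimeter = 2·24·10.000·sin(180°/24) = 62.65 mm); the sphere at (12, -1): section is a regular 24-gon, circumradius = √(r²−h²) = √(8.5²−2.2²) = 8.210 (perimeter = 2·24·8.210·sin(180°/24) = 51.44 mm); Taking the union: the regions partially overlap (shared area 56.38 mm²), so the edge portions inside another operand are dropped and the merged outline is re-measured after clipping — boundary = 83.65 mm; the cube at (8, 7) is absent (z outside [6.5, 19.5]); Taking the first minus the rest: none of the subtracted shapes is present at this height, so the result so far is unchanged — boundary = 83.65 mm. Overall, the cross-section is a single solid region. Total boundary length (outer) = 83.65 mm.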